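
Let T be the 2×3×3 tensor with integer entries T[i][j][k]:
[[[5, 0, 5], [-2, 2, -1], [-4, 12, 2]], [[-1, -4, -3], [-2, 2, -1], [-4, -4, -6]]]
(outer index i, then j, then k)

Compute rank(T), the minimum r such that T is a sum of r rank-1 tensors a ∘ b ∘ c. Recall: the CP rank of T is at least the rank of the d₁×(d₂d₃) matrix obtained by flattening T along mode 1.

3

Lower bound: the mode-2 unfolding of T (rows indexed by j, columns by (i,k) = (0,0), (0,1), (0,2), (1,0), (1,1), (1,2)) is [[5, 0, 5, -1, -4, -3], [-2, 2, -1, -2, 2, -1], [-4, 12, 2, -4, -4, -6]].
There the 3×3 minor on rows j ∈ {0, 1, 2}, columns (i,k) ∈ {(0,0), (0,1), (1,0)} is det [[5, 0, -1], [-2, 2, -2], [-4, 12, -4]] = 96 ≠ 0, so this unfolding has rank ≥ 3; CP rank is at least every unfolding rank, so rank(T) ≥ 3. (Flattening ranks never certify an upper bound on CP rank; for that we must actually write T with 3 rank-1 terms.)
Upper bound: T is a sum of 3 rank-1 terms, T = [1, -1] ∘ [1, 0, -2] ∘ [1, -2, 0] + [1, -1] ∘ [1, 0, 1] ∘ [2, 4, 4] + [1, 1] ∘ [1, -1, -2] ∘ [2, -2, 1] (written with every a and b primitive with positive leading entry and the scale carried by c; CP decompositions are not unique, and this one is verified by expanding entrywise), so rank(T) ≤ 3.
These bounds meet, so rank(T) = 3.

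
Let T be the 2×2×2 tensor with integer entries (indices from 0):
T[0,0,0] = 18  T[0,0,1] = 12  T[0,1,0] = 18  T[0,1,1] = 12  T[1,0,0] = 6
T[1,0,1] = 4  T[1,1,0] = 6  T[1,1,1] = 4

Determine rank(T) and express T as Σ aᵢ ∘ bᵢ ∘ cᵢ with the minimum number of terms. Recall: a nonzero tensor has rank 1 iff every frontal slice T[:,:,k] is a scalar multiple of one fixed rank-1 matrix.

rank(T) = 1

Lower bound: T ≠ 0 (e.g. T[0,0,0] = 18), so rank(T) ≥ 1.
Upper bound: if T = a ∘ b ∘ c then every fibre of T is a multiple of the corresponding factor, so read the factors off the fibres through the nonzero entry T[0,0,0] = 18.
The mode-1 fibre T[:,0,0] = [18, 6] gives a = [3, 1] (primitive direction); the mode-2 fibre T[0,:,0] = [18, 18] gives b = [1, 1]; then c[k] = T[0,0,k] / (a[0]·b[0]) = [18, 12] / 3 = [6, 4].
Expanding [3, 1] ∘ [1, 1] ∘ [6, 4] reproduces all 8 entries of T, so T = [3, 1] ∘ [1, 1] ∘ [6, 4] and rank(T) ≤ 1.
These bounds meet, so rank(T) = 1.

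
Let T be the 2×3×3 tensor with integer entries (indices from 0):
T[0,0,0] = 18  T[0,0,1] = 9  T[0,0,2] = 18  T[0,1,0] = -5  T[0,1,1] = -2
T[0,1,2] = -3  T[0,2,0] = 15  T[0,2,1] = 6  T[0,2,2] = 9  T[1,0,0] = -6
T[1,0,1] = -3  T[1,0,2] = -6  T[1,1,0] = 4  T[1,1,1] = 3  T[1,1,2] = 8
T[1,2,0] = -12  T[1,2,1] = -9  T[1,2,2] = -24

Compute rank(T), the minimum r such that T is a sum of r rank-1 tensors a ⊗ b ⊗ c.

Lower bound: the mode-1 unfolding of T (rows indexed by i, columns by (j,k) = (0,0), (0,1), (0,2), (1,0), (1,1), (1,2), (2,0), (2,1), (2,2)) is [[18, 9, 18, -5, -2, -3, 15, 6, 9], [-6, -3, -6, 4, 3, 8, -12, -9, -24]].
There the 2×2 minor on rows i ∈ {0, 1}, columns (j,k) ∈ {(0,0), (1,0)} is det [[18, -5], [-6, 4]] = 42 ≠ 0, so this unfolding has rank ≥ 2; CP rank is at least every unfolding rank, so rank(T) ≥ 2. (This is only a lower bound: in general the CP rank may exceed every unfolding rank, so we still need to exhibit 2 rank-1 terms summing to T.)
Upper bound — finding two terms. Write S_k = T[:,:,k] for the frontal slices: S₀ = [[18, -5, 15], [-6, 4, -12]], S₁ = [[9, -2, 6], [-3, 3, -9]], S₂ = [[18, -3, 9], [-6, 8, -24]].
If T = a₁ ⊗ b₁ ⊗ c₁ + a₂ ⊗ b₂ ⊗ c₂ then each S_k = c₁[k]·a₁b₁ᵀ + c₂[k]·a₂b₂ᵀ. S₀ and S₁ are linearly independent, so a₁b₁ᵀ and a₂b₂ᵀ must span the same plane of matrices: they are the rank-1 matrices of the form x·S₀ + y·S₁.
The 2×2 minor of x·S₀ + y·S₁ on rows {0,1}, columns {0,1} is 42·x² + 63·xy + 21·y² = 21·(x + y)(2·x + y), vanishing at (x:y) = (1:-1) and (1:-2).
M₁ = S₀ − S₁ = [[9, -3, 9], [-3, 1, -3]] = (3, -1)(3, -1, 3)ᵀ and M₂ = S₀ − 2·S₁ = [[0, -1, 3], [0, -2, 6]] = −(1, 2)(0, 1, -3)ᵀ, so take a₁ = (3, -1), b₁ = (3, -1, 3), a₂ = (1, 2), b₂ = (0, 1, -3).
Each slice is an integer combination of E₁ = a₁b₁ᵀ and E₂ = a₂b₂ᵀ: S₀ = 2·E₁ + E₂, S₁ = E₁ + E₂, S₂ = 2·E₁ + 3·E₂; reading off coefficients, c₁ = (2, 1, 2) and c₂ = (1, 1, 3).
Hence T = (3, -1) ⊗ (3, -1, 3) ⊗ (2, 1, 2) + (1, 2) ⊗ (0, 1, -3) ⊗ (1, 1, 3), so rank(T) ≤ 2.
These bounds meet, so rank(T) = 2.
Check entry T[0,2,2] = 9: (3)·(3)·(2) + (1)·(-3)·(3) = 9.

2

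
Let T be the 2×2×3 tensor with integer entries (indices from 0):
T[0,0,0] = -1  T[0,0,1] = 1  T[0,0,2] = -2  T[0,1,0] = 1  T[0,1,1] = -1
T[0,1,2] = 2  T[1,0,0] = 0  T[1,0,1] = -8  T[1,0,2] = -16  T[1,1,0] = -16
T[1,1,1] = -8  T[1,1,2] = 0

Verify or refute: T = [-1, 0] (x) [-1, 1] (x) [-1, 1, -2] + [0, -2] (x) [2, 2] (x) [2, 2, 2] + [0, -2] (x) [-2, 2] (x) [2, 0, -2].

Reconstruct entrywise from the claimed factors. For example, T[0,0,1] = 1 and Σₗ aₗ[0]bₗ[0]cₗ[1] = (-1)·(-1)·(1) + (0)·(2)·(2) + (0)·(-2)·(0) = 1; checking all 12 entries, every one matches. The claim holds.

Yes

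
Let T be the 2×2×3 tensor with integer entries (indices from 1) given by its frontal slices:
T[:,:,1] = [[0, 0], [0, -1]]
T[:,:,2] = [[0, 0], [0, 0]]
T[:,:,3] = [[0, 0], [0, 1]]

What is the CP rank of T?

1

Lower bound: T ≠ 0 (e.g. T[2,2,1] = -1), so rank(T) ≥ 1.
Upper bound: if T = a ⊗ b ⊗ c then every fibre of T is a multiple of the corresponding factor, so read the factors off the fibres through the nonzero entry T[2,2,1] = -1.
The mode-1 fibre T[:,2,1] = [0, -1] gives a = [0, 1] (primitive direction); the mode-2 fibre T[2,:,1] = [0, -1] gives b = [0, 1]; then c[k] = T[2,2,k] / (a[2]·b[2]) = [-1, 0, 1] / 1 = [-1, 0, 1].
Expanding [0, 1] ⊗ [0, 1] ⊗ [-1, 0, 1] reproduces all 12 entries of T, so T = [0, 1] ⊗ [0, 1] ⊗ [-1, 0, 1] and rank(T) ≤ 1.
These bounds meet, so rank(T) = 1.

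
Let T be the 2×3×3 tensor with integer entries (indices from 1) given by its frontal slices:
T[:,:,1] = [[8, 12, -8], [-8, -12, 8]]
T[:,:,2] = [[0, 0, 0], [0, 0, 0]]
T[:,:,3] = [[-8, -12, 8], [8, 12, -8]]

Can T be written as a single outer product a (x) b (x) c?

Yes

If T = a (x) b (x) c then every fibre of T is a multiple of the corresponding factor, so read the factors off the fibres through the nonzero entry T[1,1,1] = 8.
The mode-1 fibre T[:,1,1] = [8, -8] gives a = [1, -1] (primitive direction); the mode-2 fibre T[1,:,1] = [8, 12, -8] gives b = [2, 3, -2]; then c[k] = T[1,1,k] / (a[1]·b[1]) = [8, 0, -8] / 2 = [4, 0, -4].
Expanding [1, -1] (x) [2, 3, -2] (x) [4, 0, -4] reproduces all 18 entries of T, so T = [1, -1] (x) [2, 3, -2] (x) [4, 0, -4] and rank(T) ≤ 1.
Equivalently every frontal slice T[:,:,k] is c[k] times the rank-1 matrix [1, -1] (x) [2, 3, -2]. So T has rank 1 (it is nonzero).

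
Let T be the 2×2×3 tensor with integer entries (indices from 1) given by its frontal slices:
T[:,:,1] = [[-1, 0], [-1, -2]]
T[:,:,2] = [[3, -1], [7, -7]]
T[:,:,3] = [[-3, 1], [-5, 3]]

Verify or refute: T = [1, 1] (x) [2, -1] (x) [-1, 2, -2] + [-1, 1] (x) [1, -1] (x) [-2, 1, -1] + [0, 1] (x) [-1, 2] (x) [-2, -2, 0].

No

Reconstruct entry (1,1,1) from the claimed factors: Σₗ aₗ[1]bₗ[1]cₗ[1] = (1)·(2)·(-1) + (-1)·(1)·(-2) + (0)·(-1)·(-2) = 0, but T[1,1,1] = -1. The claim is false.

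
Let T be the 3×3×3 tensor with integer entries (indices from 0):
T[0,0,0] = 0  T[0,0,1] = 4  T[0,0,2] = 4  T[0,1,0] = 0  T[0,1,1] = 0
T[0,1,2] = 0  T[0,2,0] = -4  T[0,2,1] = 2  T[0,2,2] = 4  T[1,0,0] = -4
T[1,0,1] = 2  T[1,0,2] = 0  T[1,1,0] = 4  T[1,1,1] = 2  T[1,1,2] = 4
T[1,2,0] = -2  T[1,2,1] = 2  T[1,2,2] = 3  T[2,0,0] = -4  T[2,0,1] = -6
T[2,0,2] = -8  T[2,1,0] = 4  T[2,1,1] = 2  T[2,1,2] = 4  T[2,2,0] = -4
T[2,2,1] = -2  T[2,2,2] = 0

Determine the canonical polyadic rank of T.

3

Lower bound: the mode-2 unfolding of T (rows indexed by j, columns by (i,k) = (0,0), (0,1), (0,2), (1,0), (1,1), (1,2), (2,0), (2,1), (2,2)) is [[0, 4, 4, -4, 2, 0, -4, -6, -8], [0, 0, 0, 4, 2, 4, 4, 2, 4], [-4, 2, 4, -2, 2, 3, -4, -2, 0]].
There the 3×3 minor on rows j ∈ {0, 1, 2}, columns (i,k) ∈ {(0,0), (0,1), (1,0)} is det [[0, 4, -4], [0, 0, 4], [-4, 2, -2]] = -64 ≠ 0, so this unfolding has rank ≥ 3; CP rank is at least every unfolding rank, so rank(T) ≥ 3. (This is only a lower bound: in general the CP rank may exceed every unfolding rank, so we still need to exhibit 3 rank-1 terms summing to T.)
Upper bound: T is a sum of 3 rank-1 terms, T = [0, 1, 1] ⊗ [1, -1, 0] ⊗ [-4, -2, -4] + [1, 1, -1] ⊗ [2, 0, 1] ⊗ [0, 2, 2] + [2, 1, 2] ⊗ [0, 0, 1] ⊗ [-2, 0, 1] (written with every a and b primitive with positive leading entry and the scale carried by c; CP decompositions are not unique, and this one is verified by expanding entrywise), so rank(T) ≤ 3.
These bounds meet, so rank(T) = 3.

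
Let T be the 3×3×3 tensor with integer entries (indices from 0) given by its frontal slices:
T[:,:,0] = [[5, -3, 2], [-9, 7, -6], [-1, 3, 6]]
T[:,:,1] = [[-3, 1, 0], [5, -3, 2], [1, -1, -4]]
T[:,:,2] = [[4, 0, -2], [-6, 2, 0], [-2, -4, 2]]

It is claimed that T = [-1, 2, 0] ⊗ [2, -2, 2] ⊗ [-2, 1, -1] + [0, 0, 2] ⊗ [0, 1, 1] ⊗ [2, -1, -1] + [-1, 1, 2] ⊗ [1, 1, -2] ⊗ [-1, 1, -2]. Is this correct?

No

Reconstruct entry (2,0,0) from the claimed factors: Σₗ aₗ[2]bₗ[0]cₗ[0] = (0)·(2)·(-2) + (2)·(0)·(2) + (2)·(1)·(-1) = -2, but T[2,0,0] = -1. The claim is false.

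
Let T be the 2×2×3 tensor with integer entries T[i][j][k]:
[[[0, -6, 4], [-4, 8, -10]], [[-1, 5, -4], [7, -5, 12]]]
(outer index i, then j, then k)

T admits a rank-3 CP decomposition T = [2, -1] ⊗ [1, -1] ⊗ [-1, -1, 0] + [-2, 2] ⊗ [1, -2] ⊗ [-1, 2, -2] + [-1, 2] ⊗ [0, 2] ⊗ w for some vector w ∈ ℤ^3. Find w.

Subtract the known terms from T to get the rank-1 residual R = [-1, 2] ⊗ [0, 2] ⊗ w, so R[i,j,k] = a[i]·b[j]·w[k]. Pick indices with nonzero a[0]·b[1] = (-1)·(2) = -2. Only the fibre through (0,1,·) is needed: R[0,1,:] = T[0,1,:] − Σₗ aₗ[0]bₗ[1]cₗ = [-4, 8, -10] − (2)·(-1)·[-1, -1, 0] − (-2)·(-2)·[-1, 2, -2] = [-2, -2, -2]. Then w[k] = R[0,1,k] / -2 for each k, giving w = [-2, -2, -2] / -2 = [1, 1, 1].

w = [1, 1, 1]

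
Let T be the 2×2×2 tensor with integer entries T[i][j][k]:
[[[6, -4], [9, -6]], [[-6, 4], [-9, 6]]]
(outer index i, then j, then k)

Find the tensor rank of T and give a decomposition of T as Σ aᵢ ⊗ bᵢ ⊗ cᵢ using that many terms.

Lower bound: T ≠ 0 (e.g. T[0,0,0] = 6), so rank(T) ≥ 1.
Upper bound: if T = a ⊗ b ⊗ c then every fibre of T is a multiple of the corresponding factor, so read the factors off the fibres through the nonzero entry T[0,0,0] = 6.
The mode-1 fibre T[:,0,0] = [6, -6] gives a = [1, -1] (primitive direction); the mode-2 fibre T[0,:,0] = [6, 9] gives b = [2, 3]; then c[k] = T[0,0,k] / (a[0]·b[0]) = [6, -4] / 2 = [3, -2].
Expanding [1, -1] ⊗ [2, 3] ⊗ [3, -2] reproduces all 8 entries of T, so T = [1, -1] ⊗ [2, 3] ⊗ [3, -2] and rank(T) ≤ 1.
These bounds meet, so rank(T) = 1.
Check entry T[0,0,0] = 6: (1)·(2)·(3) = 6.

rank(T) = 1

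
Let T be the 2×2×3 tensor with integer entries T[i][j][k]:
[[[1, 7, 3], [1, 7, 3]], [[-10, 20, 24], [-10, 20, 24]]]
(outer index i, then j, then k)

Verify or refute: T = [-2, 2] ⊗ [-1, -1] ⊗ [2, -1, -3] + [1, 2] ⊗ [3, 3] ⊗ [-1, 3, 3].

Reconstruct entrywise from the claimed factors. For example, T[1,1,0] = -10 and Σₗ aₗ[1]bₗ[1]cₗ[0] = (2)·(-1)·(2) + (2)·(3)·(-1) = -10; checking all 12 entries, every one matches. The claim holds.

Yes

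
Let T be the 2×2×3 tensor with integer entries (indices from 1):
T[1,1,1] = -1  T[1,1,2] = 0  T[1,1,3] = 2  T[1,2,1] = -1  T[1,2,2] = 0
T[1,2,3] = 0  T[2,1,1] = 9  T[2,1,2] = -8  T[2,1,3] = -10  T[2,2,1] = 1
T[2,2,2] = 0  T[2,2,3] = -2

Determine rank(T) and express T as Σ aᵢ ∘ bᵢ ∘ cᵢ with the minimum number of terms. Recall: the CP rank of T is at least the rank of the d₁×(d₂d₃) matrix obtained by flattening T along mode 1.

Lower bound: in the mode-3 unfolding of T (rows indexed by k, columns by (i,j)) the 3×3 minor on rows k ∈ {1, 2, 3}, columns (i,j) ∈ {(1,1), (1,2), (2,1)} is det [[-1, -1, 9], [0, 0, -8], [2, 0, -10]] = 16 ≠ 0, so that unfolding has rank ≥ 3 and hence rank(T) ≥ 3 (CP rank is at least every unfolding rank, though it can be larger).
Upper bound: T is a sum of 3 rank-1 terms, T = [0, 1] ∘ [1, 0] ∘ [8, -8, -8] + [1, -1] ∘ [1, 1] ∘ [-1, 0, 2] + [1, 0] ∘ [0, 1] ∘ [0, 0, -2] (written with every a and b primitive with positive leading entry and the scale carried by c; CP decompositions are not unique, and this one is verified by expanding entrywise), so rank(T) ≤ 3.
These bounds meet, so rank(T) = 3.

rank(T) = 3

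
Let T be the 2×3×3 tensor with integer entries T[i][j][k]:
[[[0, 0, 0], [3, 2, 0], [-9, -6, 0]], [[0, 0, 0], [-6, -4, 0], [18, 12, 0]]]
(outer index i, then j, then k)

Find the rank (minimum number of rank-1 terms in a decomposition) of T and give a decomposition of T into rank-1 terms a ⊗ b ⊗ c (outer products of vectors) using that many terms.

rank(T) = 1

Lower bound: T ≠ 0 (e.g. T[0,1,0] = 3), so rank(T) ≥ 1.
Upper bound: the mode-1 fibre T[:,1,0] = [3, -6] gives a = [1, -2] (primitive direction); the mode-2 fibre T[0,:,0] = [0, 3, -9] gives b = [0, 1, -3]; then c[k] = T[0,1,k] / (a[0]·b[1]) = [3, 2, 0] / 1 = [3, 2, 0].
Expanding [1, -2] ⊗ [0, 1, -3] ⊗ [3, 2, 0] reproduces all 18 entries of T, so T = [1, -2] ⊗ [0, 1, -3] ⊗ [3, 2, 0] and rank(T) ≤ 1.
These bounds meet, so rank(T) = 1.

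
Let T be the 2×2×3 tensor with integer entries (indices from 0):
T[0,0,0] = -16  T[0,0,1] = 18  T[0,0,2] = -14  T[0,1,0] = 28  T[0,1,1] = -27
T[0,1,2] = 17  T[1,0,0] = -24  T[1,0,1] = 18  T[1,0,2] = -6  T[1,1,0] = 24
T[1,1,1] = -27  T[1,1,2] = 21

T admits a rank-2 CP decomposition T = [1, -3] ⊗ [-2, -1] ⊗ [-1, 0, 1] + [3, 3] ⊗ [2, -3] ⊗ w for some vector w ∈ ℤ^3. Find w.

Subtract the known terms from T to get the rank-1 residual R = [3, 3] ⊗ [2, -3] ⊗ w, so R[i,j,k] = a[i]·b[j]·w[k]. Pick indices with nonzero a[0]·b[0] = (3)·(2) = 6. Only the fibre through (0,0,·) is needed: R[0,0,:] = T[0,0,:] − Σₗ aₗ[0]bₗ[0]cₗ = [-16, 18, -14] − (1)·(-2)·[-1, 0, 1] = [-18, 18, -12]. Then w[k] = R[0,0,k] / 6 for each k, giving w = [-18, 18, -12] / 6 = [-3, 3, -2].

w = [-3, 3, -2]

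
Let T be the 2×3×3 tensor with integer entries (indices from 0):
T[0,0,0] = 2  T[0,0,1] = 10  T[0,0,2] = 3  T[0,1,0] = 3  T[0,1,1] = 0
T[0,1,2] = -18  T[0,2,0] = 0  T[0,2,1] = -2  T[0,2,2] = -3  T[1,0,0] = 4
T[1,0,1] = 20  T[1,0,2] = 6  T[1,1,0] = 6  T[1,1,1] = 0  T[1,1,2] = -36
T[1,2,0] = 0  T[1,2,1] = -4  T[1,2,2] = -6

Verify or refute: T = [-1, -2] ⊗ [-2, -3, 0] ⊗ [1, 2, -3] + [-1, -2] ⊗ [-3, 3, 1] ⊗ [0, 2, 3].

Yes

Reconstruct entrywise from the claimed factors. For example, T[1,1,1] = 0 and Σₗ aₗ[1]bₗ[1]cₗ[1] = (-2)·(-3)·(2) + (-2)·(3)·(2) = 0; checking all 18 entries, every one matches. The claim holds.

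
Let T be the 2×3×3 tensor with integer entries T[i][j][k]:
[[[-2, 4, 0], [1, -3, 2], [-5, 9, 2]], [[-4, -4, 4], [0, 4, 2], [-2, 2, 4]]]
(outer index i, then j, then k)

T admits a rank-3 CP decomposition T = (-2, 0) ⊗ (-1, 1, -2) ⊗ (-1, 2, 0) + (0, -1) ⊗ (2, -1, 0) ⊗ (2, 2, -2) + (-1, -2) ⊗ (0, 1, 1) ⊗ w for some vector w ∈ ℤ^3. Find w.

w = (1, -1, -2)

Subtract the known terms from T to get the rank-1 residual R = (-1, -2) ⊗ (0, 1, 1) ⊗ w, so R[i,j,k] = a[i]·b[j]·w[k]. Pick indices with nonzero a[0]·b[1] = (-1)·(1) = -1. Only the fibre through (0,1,·) is needed: R[0,1,:] = T[0,1,:] − Σₗ aₗ[0]bₗ[1]cₗ = [1, -3, 2] − (-2)·(1)·(-1, 2, 0) − (0)·(-1)·(2, 2, -2) = [-1, 1, 2]. Then w[k] = R[0,1,k] / -1 for each k, giving w = [-1, 1, 2] / -1 = (1, -1, -2).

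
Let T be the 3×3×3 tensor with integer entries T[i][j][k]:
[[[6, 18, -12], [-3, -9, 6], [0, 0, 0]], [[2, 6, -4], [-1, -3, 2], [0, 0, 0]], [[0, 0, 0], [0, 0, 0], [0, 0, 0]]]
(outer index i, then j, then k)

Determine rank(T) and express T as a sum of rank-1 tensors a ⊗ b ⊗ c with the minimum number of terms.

Lower bound: T ≠ 0 (e.g. T[0,0,0] = 6), so rank(T) ≥ 1.
Upper bound: if T = a ⊗ b ⊗ c then every fibre of T is a multiple of the corresponding factor, so read the factors off the fibres through the nonzero entry T[0,0,0] = 6.
The mode-1 fibre T[:,0,0] = [6, 2, 0] gives a = (3, 1, 0) (primitive direction); the mode-2 fibre T[0,:,0] = [6, -3, 0] gives b = (2, -1, 0); then c[k] = T[0,0,k] / (a[0]·b[0]) = [6, 18, -12] / 6 = (1, 3, -2).
Expanding (3, 1, 0) ⊗ (2, -1, 0) ⊗ (1, 3, -2) reproduces all 27 entries of T, so T = (3, 1, 0) ⊗ (2, -1, 0) ⊗ (1, 3, -2) and rank(T) ≤ 1.
These bounds meet, so rank(T) = 1.

rank(T) = 1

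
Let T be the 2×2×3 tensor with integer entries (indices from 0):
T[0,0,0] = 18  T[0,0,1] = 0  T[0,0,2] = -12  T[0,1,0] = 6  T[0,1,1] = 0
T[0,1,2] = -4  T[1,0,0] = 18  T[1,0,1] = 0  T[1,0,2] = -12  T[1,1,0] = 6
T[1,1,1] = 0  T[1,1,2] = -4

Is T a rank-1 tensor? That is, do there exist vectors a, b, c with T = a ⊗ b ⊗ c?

If T = a ⊗ b ⊗ c then every fibre of T is a multiple of the corresponding factor, so read the factors off the fibres through the nonzero entry T[0,0,0] = 18.
The mode-1 fibre T[:,0,0] = [18, 18] gives a = [1, 1] (primitive direction); the mode-2 fibre T[0,:,0] = [18, 6] gives b = [3, 1]; then c[k] = T[0,0,k] / (a[0]·b[0]) = [18, 0, -12] / 3 = [6, 0, -4].
Expanding [1, 1] ⊗ [3, 1] ⊗ [6, 0, -4] reproduces all 12 entries of T, so T = [1, 1] ⊗ [3, 1] ⊗ [6, 0, -4] and rank(T) ≤ 1.
Equivalently every frontal slice T[:,:,k] is c[k] times the rank-1 matrix [1, 1] ⊗ [3, 1]. So T has rank 1 (it is nonzero).

Yes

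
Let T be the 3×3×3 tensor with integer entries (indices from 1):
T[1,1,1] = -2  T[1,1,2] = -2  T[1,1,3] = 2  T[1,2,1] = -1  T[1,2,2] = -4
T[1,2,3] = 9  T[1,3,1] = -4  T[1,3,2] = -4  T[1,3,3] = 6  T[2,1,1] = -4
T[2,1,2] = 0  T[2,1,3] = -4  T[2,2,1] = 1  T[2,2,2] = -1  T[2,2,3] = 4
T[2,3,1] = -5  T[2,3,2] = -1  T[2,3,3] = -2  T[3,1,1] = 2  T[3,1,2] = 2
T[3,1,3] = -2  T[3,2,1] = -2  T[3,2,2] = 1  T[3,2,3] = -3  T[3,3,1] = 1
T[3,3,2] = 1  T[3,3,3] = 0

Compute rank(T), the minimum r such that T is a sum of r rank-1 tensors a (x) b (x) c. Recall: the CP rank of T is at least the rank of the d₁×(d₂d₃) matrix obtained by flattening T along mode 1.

Lower bound: the mode-3 unfolding of T (rows indexed by k, columns by (i,j) = (1,1), (1,2), (1,3), (2,1), (2,2), (2,3), (3,1), (3,2), (3,3)) is [[-2, -1, -4, -4, 1, -5, 2, -2, 1], [-2, -4, -4, 0, -1, -1, 2, 1, 1], [2, 9, 6, -4, 4, -2, -2, -3, 0]].
There the 3×3 minor on rows k ∈ {1, 2, 3}, columns (i,j) ∈ {(1,1), (1,2), (1,3)} is det [[-2, -1, -4], [-2, -4, -4], [2, 9, 6]] = 12 ≠ 0, so this unfolding has rank ≥ 3; CP rank is at least every unfolding rank, so rank(T) ≥ 3. (Flattening ranks never certify an upper bound on CP rank; for that we must actually write T with 3 rank-1 terms.)
Upper bound: T is a sum of 3 rank-1 terms, T = [1, 0, -1] (x) [1, 1, 1] (x) [0, -2, 4] + [1, 2, -1] (x) [2, -1, 2] (x) [-1, 0, -1] + [2, 1, 1] (x) [0, 1, 1] (x) [-1, -1, 2] (written with every a and b primitive with positive leading entry and the scale carried by c; CP decompositions are not unique, and this one is verified by expanding entrywise), so rank(T) ≤ 3.
These bounds meet, so rank(T) = 3.
Check entry T[1,3,1] = -4: (1)·(1)·(0) + (1)·(2)·(-1) + (2)·(1)·(-1) = -4.

3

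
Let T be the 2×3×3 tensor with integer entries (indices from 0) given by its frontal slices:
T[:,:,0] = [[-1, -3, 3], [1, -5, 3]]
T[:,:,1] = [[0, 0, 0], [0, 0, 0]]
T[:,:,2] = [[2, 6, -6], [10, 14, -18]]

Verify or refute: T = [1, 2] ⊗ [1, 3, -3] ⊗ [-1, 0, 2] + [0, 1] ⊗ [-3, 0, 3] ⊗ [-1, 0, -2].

Reconstruct entry (1,1,0) from the claimed factors: Σₗ aₗ[1]bₗ[1]cₗ[0] = (2)·(3)·(-1) + (1)·(0)·(-1) = -6, but T[1,1,0] = -5. The claim is false.

No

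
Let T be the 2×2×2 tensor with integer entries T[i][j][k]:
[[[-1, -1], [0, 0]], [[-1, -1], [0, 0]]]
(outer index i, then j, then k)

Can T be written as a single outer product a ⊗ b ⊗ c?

The mode-1 fibre T[:,0,0] = [-1, -1] gives a = (1, 1) (primitive direction); the mode-2 fibre T[0,:,0] = [-1, 0] gives b = (1, 0); then c[k] = T[0,0,k] / (a[0]·b[0]) = [-1, -1] / 1 = (-1, -1).
Expanding (1, 1) ⊗ (1, 0) ⊗ (-1, -1) reproduces all 8 entries of T, so T = (1, 1) ⊗ (1, 0) ⊗ (-1, -1) and rank(T) ≤ 1.
Equivalently every frontal slice T[:,:,k] is c[k] times the rank-1 matrix (1, 1) ⊗ (1, 0). So T has rank 1 (it is nonzero).

Yes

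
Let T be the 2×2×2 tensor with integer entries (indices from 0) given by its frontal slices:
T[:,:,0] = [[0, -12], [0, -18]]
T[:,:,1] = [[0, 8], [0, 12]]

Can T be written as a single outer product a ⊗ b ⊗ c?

Yes

If T = a ⊗ b ⊗ c then every fibre of T is a multiple of the corresponding factor, so read the factors off the fibres through the nonzero entry T[0,1,0] = -12.
The mode-1 fibre T[:,1,0] = [-12, -18] gives a = [2, 3] (primitive direction); the mode-2 fibre T[0,:,0] = [0, -12] gives b = [0, 1]; then c[k] = T[0,1,k] / (a[0]·b[1]) = [-12, 8] / 2 = [-6, 4].
Expanding [2, 3] ⊗ [0, 1] ⊗ [-6, 4] reproduces all 8 entries of T, so T = [2, 3] ⊗ [0, 1] ⊗ [-6, 4] and rank(T) ≤ 1.
Equivalently every frontal slice T[:,:,k] is c[k] times the rank-1 matrix [2, 3] ⊗ [0, 1]. So T has rank 1 (it is nonzero).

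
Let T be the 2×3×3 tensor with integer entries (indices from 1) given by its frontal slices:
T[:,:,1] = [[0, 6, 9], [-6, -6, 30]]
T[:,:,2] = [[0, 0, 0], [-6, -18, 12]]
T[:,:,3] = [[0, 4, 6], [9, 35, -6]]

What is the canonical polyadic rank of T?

2

Lower bound: in the mode-1 unfolding of T (rows indexed by i, columns by (j,k)) the 2×2 minor on rows i ∈ {1, 2}, columns (j,k) ∈ {(1,1), (2,1)} is det [[0, 6], [-6, -6]] = 36 ≠ 0, so that unfolding has rank ≥ 2 and hence rank(T) ≥ 2 (CP rank is at least every unfolding rank, though it can be larger).
Upper bound: with S_k = T[:,:,k], the two rank-1 terms a₁b₁ᵀ, a₂b₂ᵀ are the rank-1 members of the pencil x·S₁ + y·S₂.
The 2×2 minor of x·S₁ + y·S₂ on rows {1,2}, columns {1,2} is 36·x² + 36·xy = 36·(x + y)(x), vanishing at (x:y) = (1:-1) and (0:1).
M₁ = S₁ − S₂ = [[0, 6, 9], [0, 12, 18]] = 3·[1, 2][0, 2, 3]ᵀ and M₂ = S₂ = [[0, 0, 0], [-6, -18, 12]] = (-6)·[0, 1][1, 3, -2]ᵀ, so take a₁ = [1, 2], b₁ = [0, 2, 3], a₂ = [0, 1], b₂ = [1, 3, -2].
Each slice is an integer combination of E₁ = a₁b₁ᵀ and E₂ = a₂b₂ᵀ: S₁ = 3·E₁ − 6·E₂, S₂ = −6·E₂, S₃ = 2·E₁ + 9·E₂; reading off coefficients, c₁ = [3, 0, 2] and c₂ = [-6, -6, 9].
Hence T = [1, 2] ⊗ [0, 2, 3] ⊗ [3, 0, 2] + [0, 1] ⊗ [1, 3, -2] ⊗ [-6, -6, 9], so rank(T) ≤ 2.
These bounds meet, so rank(T) = 2.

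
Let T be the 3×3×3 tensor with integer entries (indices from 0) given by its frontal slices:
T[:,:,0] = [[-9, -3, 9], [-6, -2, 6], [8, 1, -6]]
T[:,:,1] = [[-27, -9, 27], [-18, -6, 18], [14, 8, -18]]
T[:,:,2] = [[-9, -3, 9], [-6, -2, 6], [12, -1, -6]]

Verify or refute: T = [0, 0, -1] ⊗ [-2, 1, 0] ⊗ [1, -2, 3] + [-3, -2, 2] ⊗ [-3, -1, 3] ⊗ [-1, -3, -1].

Reconstruct entrywise from the claimed factors. For example, T[1,2,2] = 6 and Σₗ aₗ[1]bₗ[2]cₗ[2] = (0)·(0)·(3) + (-2)·(3)·(-1) = 6; checking all 27 entries, every one matches. The claim holds.

Yes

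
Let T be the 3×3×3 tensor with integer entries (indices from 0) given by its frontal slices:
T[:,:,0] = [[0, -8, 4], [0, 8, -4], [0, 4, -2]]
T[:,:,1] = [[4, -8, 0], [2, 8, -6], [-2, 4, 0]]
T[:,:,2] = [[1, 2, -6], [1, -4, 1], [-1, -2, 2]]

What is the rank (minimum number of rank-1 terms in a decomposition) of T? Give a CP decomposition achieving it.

Lower bound: the mode-3 unfolding of T (rows indexed by k, columns by (i,j) = (0,0), (0,1), (0,2), (1,0), (1,1), (1,2), (2,0), (2,1), (2,2)) is [[0, -8, 4, 0, 8, -4, 0, 4, -2], [4, -8, 0, 2, 8, -6, -2, 4, 0], [1, 2, -6, 1, -4, 1, -1, -2, 2]].
There the 3×3 minor on rows k ∈ {0, 1, 2}, columns (i,j) ∈ {(0,0), (0,1), (0,2)} is det [[0, -8, 4], [4, -8, 0], [1, 2, -6]] = -128 ≠ 0, so this unfolding has rank ≥ 3; CP rank is at least every unfolding rank, so rank(T) ≥ 3. (Flattening ranks never certify an upper bound on CP rank; for that we must actually write T with 3 rank-1 terms.)
Upper bound: T is a sum of 3 rank-1 terms, T = [1, 0, 0] ⊗ [1, 2, 2] ⊗ [0, 0, -1] + [2, -2, -1] ⊗ [0, 2, -1] ⊗ [-2, -2, 1] + [2, 1, -1] ⊗ [1, 0, -1] ⊗ [0, 2, 1] (written with every a and b primitive with positive leading entry and the scale carried by c; CP decompositions are not unique, and this one is verified by expanding entrywise), so rank(T) ≤ 3.
These bounds meet, so rank(T) = 3.

rank(T) = 3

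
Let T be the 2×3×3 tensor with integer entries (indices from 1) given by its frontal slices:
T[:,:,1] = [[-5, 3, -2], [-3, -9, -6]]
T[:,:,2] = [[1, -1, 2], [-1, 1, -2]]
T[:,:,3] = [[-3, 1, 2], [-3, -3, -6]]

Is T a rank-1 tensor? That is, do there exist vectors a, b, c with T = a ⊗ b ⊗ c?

No

The mode-3 unfolding of T (rows indexed by k, columns by (i,j) = (1,1), (1,2), (1,3), (2,1), (2,2), (2,3)) is [[-5, 3, -2, -3, -9, -6], [1, -1, 2, -1, 1, -2], [-3, 1, 2, -3, -3, -6]].
There the 3×3 minor on rows k ∈ {1, 2, 3}, columns (i,j) ∈ {(1,1), (1,2), (2,1)} is det [[-5, 3, -3], [1, -1, -1], [-3, 1, -3]] = 4 ≠ 0, so this unfolding has rank ≥ 3; CP rank is at least every unfolding rank, so rank(T) ≥ 3.
In particular rank(T) ≥ 3 > 1, so T is not rank-1.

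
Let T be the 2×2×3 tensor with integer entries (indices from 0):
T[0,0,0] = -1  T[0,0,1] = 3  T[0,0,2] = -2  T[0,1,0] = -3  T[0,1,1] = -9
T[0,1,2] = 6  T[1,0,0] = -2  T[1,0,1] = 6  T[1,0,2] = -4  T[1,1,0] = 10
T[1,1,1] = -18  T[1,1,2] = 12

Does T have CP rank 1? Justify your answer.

The mode-1 unfolding of T (rows indexed by i, columns by (j,k) = (0,0), (0,1), (0,2), (1,0), (1,1), (1,2)) is [[-1, 3, -2, -3, -9, 6], [-2, 6, -4, 10, -18, 12]].
There the 2×2 minor on rows i ∈ {0, 1}, columns (j,k) ∈ {(0,0), (1,0)} is det [[-1, -3], [-2, 10]] = -16 ≠ 0, so this unfolding has rank ≥ 2; CP rank is at least every unfolding rank, so rank(T) ≥ 2.
In particular rank(T) ≥ 2 > 1, so T is not rank-1.

No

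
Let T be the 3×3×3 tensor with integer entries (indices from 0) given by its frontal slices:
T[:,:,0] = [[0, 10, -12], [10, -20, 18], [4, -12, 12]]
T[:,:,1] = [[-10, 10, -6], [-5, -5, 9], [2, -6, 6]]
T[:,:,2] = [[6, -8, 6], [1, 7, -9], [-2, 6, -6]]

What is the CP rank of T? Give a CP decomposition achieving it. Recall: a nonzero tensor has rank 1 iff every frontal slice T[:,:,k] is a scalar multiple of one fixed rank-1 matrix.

rank(T) = 2

Lower bound: the mode-3 unfolding of T (rows indexed by k, columns by (i,j) = (0,0), (0,1), (0,2), (1,0), (1,1), (1,2), (2,0), (2,1), (2,2)) is [[0, 10, -12, 10, -20, 18, 4, -12, 12], [-10, 10, -6, -5, -5, 9, 2, -6, 6], [6, -8, 6, 1, 7, -9, -2, 6, -6]].
There the 2×2 minor on rows k ∈ {0, 1}, columns (i,j) ∈ {(0,0), (0,1)} is det [[0, 10], [-10, 10]] = 100 ≠ 0, so this unfolding has rank ≥ 2; CP rank is at least every unfolding rank, so rank(T) ≥ 2. (This is only a lower bound: in general the CP rank may exceed every unfolding rank, so we still need to exhibit 2 rank-1 terms summing to T.)
Upper bound — finding two terms. Write S_k = T[:,:,k] for the frontal slices: S₀ = [[0, 10, -12], [10, -20, 18], [4, -12, 12]], S₁ = [[-10, 10, -6], [-5, -5, 9], [2, -6, 6]], S₂ = [[6, -8, 6], [1, 7, -9], [-2, 6, -6]].
If T = a₁ ⊗ b₁ ⊗ c₁ + a₂ ⊗ b₂ ⊗ c₂ then each S_k = c₁[k]·a₁b₁ᵀ + c₂[k]·a₂b₂ᵀ. S₀ and S₁ are linearly independent, so a₁b₁ᵀ and a₂b₂ᵀ must span the same plane of matrices: they are the rank-1 matrices of the form x·S₀ + y·S₁.
The 2×2 minor of x·S₀ + y·S₁ on rows {0,1}, columns {0,1} is −100·x² + 150·xy + 100·y² = (-50)·(x − 2·y)(2·x + y), vanishing at (x:y) = (2:1) and (1:-2).
M₁ = 2·S₀ + S₁ = [[-10, 30, -30], [15, -45, 45], [10, -30, 30]] = (-5)·(2, -3, -2)(1, -3, 3)ᵀ and M₂ = S₀ − 2·S₁ = [[20, -10, 0], [20, -10, 0], [0, 0, 0]] = 10·(1, 1, 0)(2, -1, 0)ᵀ, so take a₁ = (2, -3, -2), b₁ = (1, -3, 3), a₂ = (1, 1, 0), b₂ = (2, -1, 0).
Each slice is an integer combination of E₁ = a₁b₁ᵀ and E₂ = a₂b₂ᵀ: S₀ = −2·E₁ + 2·E₂, S₁ = −E₁ − 4·E₂, S₂ = E₁ + 2·E₂; reading off coefficients, c₁ = (-2, -1, 1) and c₂ = (2, -4, 2).
Hence T = (2, -3, -2) ⊗ (1, -3, 3) ⊗ (-2, -1, 1) + (1, 1, 0) ⊗ (2, -1, 0) ⊗ (2, -4, 2), so rank(T) ≤ 2.
These bounds meet, so rank(T) = 2.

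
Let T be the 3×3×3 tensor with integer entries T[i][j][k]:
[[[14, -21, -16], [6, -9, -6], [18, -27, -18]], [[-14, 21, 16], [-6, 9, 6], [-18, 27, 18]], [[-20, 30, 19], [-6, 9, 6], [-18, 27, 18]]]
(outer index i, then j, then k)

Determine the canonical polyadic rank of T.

2

Lower bound: the mode-2 unfolding of T (rows indexed by j, columns by (i,k) = (0,0), (0,1), (0,2), (1,0), (1,1), (1,2), (2,0), (2,1), (2,2)) is [[14, -21, -16, -14, 21, 16, -20, 30, 19], [6, -9, -6, -6, 9, 6, -6, 9, 6], [18, -27, -18, -18, 27, 18, -18, 27, 18]].
There the 2×2 minor on rows j ∈ {0, 1}, columns (i,k) ∈ {(0,0), (0,2)} is det [[14, -16], [6, -6]] = 12 ≠ 0, so this unfolding has rank ≥ 2; CP rank is at least every unfolding rank, so rank(T) ≥ 2. (Unfolding ranks only ever bound the CP rank from below — rank(T) can be strictly larger than all of them — so the matching upper bound has to come from an explicit 2-term decomposition.)
Upper bound — finding two terms. Write S_k = T[:,:,k] for the frontal slices: S₀ = [[14, 6, 18], [-14, -6, -18], [-20, -6, -18]], S₁ = [[-21, -9, -27], [21, 9, 27], [30, 9, 27]], S₂ = [[-16, -6, -18], [16, 6, 18], [19, 6, 18]].
If T = a₁ ⊗ b₁ ⊗ c₁ + a₂ ⊗ b₂ ⊗ c₂ then each S_k = c₁[k]·a₁b₁ᵀ + c₂[k]·a₂b₂ᵀ. S₀ and S₂ are linearly independent, so a₁b₁ᵀ and a₂b₂ᵀ must span the same plane of matrices: they are the rank-1 matrices of the form x·S₀ + y·S₂.
The 2×2 minor of x·S₀ + y·S₂ on rows {0,2}, columns {0,1} is 36·x² − 54·xy + 18·y² = 18·(2·x − y)(x − y), vanishing at (x:y) = (1:2) and (1:1).
M₁ = S₀ + 2·S₂ = [[-18, -6, -18], [18, 6, 18], [18, 6, 18]] = (-6)·[1, -1, -1][3, 1, 3]ᵀ and M₂ = S₀ + S₂ = [[-2, 0, 0], [2, 0, 0], [-1, 0, 0]] = −[2, -2, 1][1, 0, 0]ᵀ, so take a₁ = [1, -1, -1], b₁ = [3, 1, 3], a₂ = [2, -2, 1], b₂ = [1, 0, 0].
Each slice is an integer combination of E₁ = a₁b₁ᵀ and E₂ = a₂b₂ᵀ: S₀ = 6·E₁ − 2·E₂, S₁ = −9·E₁ + 3·E₂, S₂ = −6·E₁ + E₂; reading off coefficients, c₁ = [6, -9, -6] and c₂ = [-2, 3, 1].
Hence T = [1, -1, -1] ⊗ [3, 1, 3] ⊗ [6, -9, -6] + [2, -2, 1] ⊗ [1, 0, 0] ⊗ [-2, 3, 1], so rank(T) ≤ 2.
These bounds meet, so rank(T) = 2.
Check entry T[2,0,1] = 30: (-1)·(3)·(-9) + (1)·(1)·(3) = 30.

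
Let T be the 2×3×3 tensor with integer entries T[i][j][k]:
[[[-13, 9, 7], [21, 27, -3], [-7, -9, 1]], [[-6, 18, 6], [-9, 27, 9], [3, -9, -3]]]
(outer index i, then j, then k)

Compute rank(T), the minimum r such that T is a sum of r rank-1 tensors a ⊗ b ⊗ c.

Lower bound: the mode-3 unfolding of T (rows indexed by k, columns by (i,j) = (0,0), (0,1), (0,2), (1,0), (1,1), (1,2)) is [[-13, 21, -7, -6, -9, 3], [9, 27, -9, 18, 27, -9], [7, -3, 1, 6, 9, -3]].
There the 2×2 minor on rows k ∈ {0, 1}, columns (i,j) ∈ {(0,0), (0,1)} is det [[-13, 21], [9, 27]] = -540 ≠ 0, so this unfolding has rank ≥ 2; CP rank is at least every unfolding rank, so rank(T) ≥ 2. (This is only a lower bound: in general the CP rank may exceed every unfolding rank, so we still need to exhibit 2 rank-1 terms summing to T.)
Upper bound — finding two terms. Write S_k = T[:,:,k] for the frontal slices: S₀ = [[-13, 21, -7], [-6, -9, 3]], S₁ = [[9, 27, -9], [18, 27, -9]], S₂ = [[7, -3, 1], [6, 9, -3]].
If T = a₁ ⊗ b₁ ⊗ c₁ + a₂ ⊗ b₂ ⊗ c₂ then each S_k = c₁[k]·a₁b₁ᵀ + c₂[k]·a₂b₂ᵀ. S₀ and S₁ are linearly independent, so a₁b₁ᵀ and a₂b₂ᵀ must span the same plane of matrices: they are the rank-1 matrices of the form x·S₀ + y·S₁.
The 2×2 minor of x·S₀ + y·S₁ on rows {0,1}, columns {0,1} is 243·x² − 648·xy − 243·y² = 81·(x − 3·y)(3·x + y), vanishing at (x:y) = (3:1) and (1:-3).
M₁ = 3·S₀ + S₁ = [[-30, 90, -30], [0, 0, 0]] = (-30)·[1, 0][1, -3, 1]ᵀ and M₂ = S₀ − 3·S₁ = [[-40, -60, 20], [-60, -90, 30]] = (-10)·[2, 3][2, 3, -1]ᵀ, so take a₁ = [1, 0], b₁ = [1, -3, 1], a₂ = [2, 3], b₂ = [2, 3, -1].
Each slice is an integer combination of E₁ = a₁b₁ᵀ and E₂ = a₂b₂ᵀ: S₀ = −9·E₁ − E₂, S₁ = −3·E₁ + 3·E₂, S₂ = 3·E₁ + E₂; reading off coefficients, c₁ = [-9, -3, 3] and c₂ = [-1, 3, 1].
Hence T = [1, 0] ⊗ [1, -3, 1] ⊗ [-9, -3, 3] + [2, 3] ⊗ [2, 3, -1] ⊗ [-1, 3, 1], so rank(T) ≤ 2.
These bounds meet, so rank(T) = 2.

2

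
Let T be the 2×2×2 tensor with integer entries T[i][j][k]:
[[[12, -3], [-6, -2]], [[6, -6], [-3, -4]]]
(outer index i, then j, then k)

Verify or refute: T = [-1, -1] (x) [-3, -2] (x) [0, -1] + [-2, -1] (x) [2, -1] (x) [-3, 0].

Reconstruct entry (1,0,1) from the claimed factors: Σₗ aₗ[1]bₗ[0]cₗ[1] = (-1)·(-3)·(-1) + (-1)·(2)·(0) = -3, but T[1,0,1] = -6. The claim is false.

No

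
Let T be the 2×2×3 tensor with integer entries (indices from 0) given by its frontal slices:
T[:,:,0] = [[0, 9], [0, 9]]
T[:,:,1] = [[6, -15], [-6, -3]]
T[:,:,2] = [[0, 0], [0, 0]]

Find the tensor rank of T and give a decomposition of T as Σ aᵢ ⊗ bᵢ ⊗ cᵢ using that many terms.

rank(T) = 2

Lower bound: in the mode-3 unfolding of T (rows indexed by k, columns by (i,j)) the 2×2 minor on rows k ∈ {0, 1}, columns (i,j) ∈ {(0,0), (0,1)} is det [[0, 9], [6, -15]] = -54 ≠ 0, so that unfolding has rank ≥ 2 and hence rank(T) ≥ 2 (CP rank is at least every unfolding rank, though it can be larger).
Upper bound: with S_k = T[:,:,k], the two rank-1 terms a₁b₁ᵀ, a₂b₂ᵀ are the rank-1 members of the pencil x·S₀ + y·S₁.
det(x·S₀ + y·S₁) is 108·xy − 108·y² = 108·(x − y)(y), vanishing at (x:y) = (1:1) and (1:0).
M₁ = S₀ + S₁ = [[6, -6], [-6, 6]] = 6·[1, -1][1, -1]ᵀ and M₂ = S₀ = [[0, 9], [0, 9]] = 9·[1, 1][0, 1]ᵀ, so take a₁ = [1, -1], b₁ = [1, -1], a₂ = [1, 1], b₂ = [0, 1].
Each slice is an integer combination of E₁ = a₁b₁ᵀ and E₂ = a₂b₂ᵀ: S₀ = 9·E₂, S₁ = 6·E₁ − 9·E₂, S₂ = 0; reading off coefficients, c₁ = [0, 6, 0] and c₂ = [9, -9, 0].
Hence T = [1, -1] ⊗ [1, -1] ⊗ [0, 6, 0] + [1, 1] ⊗ [0, 1] ⊗ [9, -9, 0], so rank(T) ≤ 2.
These bounds meet, so rank(T) = 2.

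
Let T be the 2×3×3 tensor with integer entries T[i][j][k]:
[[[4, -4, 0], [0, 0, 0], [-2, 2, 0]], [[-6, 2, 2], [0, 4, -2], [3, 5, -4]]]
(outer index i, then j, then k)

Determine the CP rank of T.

2

Lower bound: the mode-3 unfolding of T (rows indexed by k, columns by (i,j) = (0,0), (0,1), (0,2), (1,0), (1,1), (1,2)) is [[4, 0, -2, -6, 0, 3], [-4, 0, 2, 2, 4, 5], [0, 0, 0, 2, -2, -4]].
There the 2×2 minor on rows k ∈ {0, 1}, columns (i,j) ∈ {(0,0), (1,0)} is det [[4, -6], [-4, 2]] = -16 ≠ 0, so this unfolding has rank ≥ 2; CP rank is at least every unfolding rank, so rank(T) ≥ 2. (Unfolding ranks only ever bound the CP rank from below — rank(T) can be strictly larger than all of them — so the matching upper bound has to come from an explicit 2-term decomposition.)
Upper bound — finding two terms. Write S_k = T[:,:,k] for the frontal slices: S₀ = [[4, 0, -2], [-6, 0, 3]], S₁ = [[-4, 0, 2], [2, 4, 5]], S₂ = [[0, 0, 0], [2, -2, -4]].
If T = a₁ ⊗ b₁ ⊗ c₁ + a₂ ⊗ b₂ ⊗ c₂ then each S_k = c₁[k]·a₁b₁ᵀ + c₂[k]·a₂b₂ᵀ. S₀ and S₁ are linearly independent, so a₁b₁ᵀ and a₂b₂ᵀ must span the same plane of matrices: they are the rank-1 matrices of the form x·S₀ + y·S₁.
The 2×2 minor of x·S₀ + y·S₁ on rows {0,1}, columns {0,1} is 16·xy − 16·y² = 16·(x − y)(y), vanishing at (x:y) = (1:1) and (1:0).
M₁ = S₀ + S₁ = [[0, 0, 0], [-4, 4, 8]] = (-4)·(0, 1)(1, -1, -2)ᵀ and M₂ = S₀ = [[4, 0, -2], [-6, 0, 3]] = (2, -3)(2, 0, -1)ᵀ, so take a₁ = (0, 1), b₁ = (1, -1, -2), a₂ = (2, -3), b₂ = (2, 0, -1).
Each slice is an integer combination of E₁ = a₁b₁ᵀ and E₂ = a₂b₂ᵀ: S₀ = E₂, S₁ = −4·E₁ − E₂, S₂ = 2·E₁; reading off coefficients, c₁ = (0, -4, 2) and c₂ = (1, -1, 0).
Hence T = (0, 1) ⊗ (1, -1, -2) ⊗ (0, -4, 2) + (2, -3) ⊗ (2, 0, -1) ⊗ (1, -1, 0), so rank(T) ≤ 2.
These bounds meet, so rank(T) = 2.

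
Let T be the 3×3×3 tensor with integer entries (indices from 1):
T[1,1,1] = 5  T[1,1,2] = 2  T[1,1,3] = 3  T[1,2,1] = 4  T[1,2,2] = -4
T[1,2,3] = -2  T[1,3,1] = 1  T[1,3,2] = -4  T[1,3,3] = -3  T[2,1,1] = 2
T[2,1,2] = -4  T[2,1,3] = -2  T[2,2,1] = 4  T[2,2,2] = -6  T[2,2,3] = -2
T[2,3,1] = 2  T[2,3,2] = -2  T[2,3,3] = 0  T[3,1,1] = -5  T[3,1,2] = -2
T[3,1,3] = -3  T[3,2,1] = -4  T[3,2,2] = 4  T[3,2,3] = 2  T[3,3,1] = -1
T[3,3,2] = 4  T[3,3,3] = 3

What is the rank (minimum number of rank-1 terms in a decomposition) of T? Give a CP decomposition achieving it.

Lower bound: in the mode-2 unfolding of T (rows indexed by j, columns by (i,k)) the 3×3 minor on rows j ∈ {1, 2, 3}, columns (i,k) ∈ {(1,1), (1,2), (1,3)} is det [[5, 2, 3], [4, -4, -2], [1, -4, -3]] = 4 ≠ 0, so that unfolding has rank ≥ 3 and hence rank(T) ≥ 3 (CP rank is at least every unfolding rank, though it can be larger).
Upper bound: T is a sum of 3 rank-1 terms, T = [1, -1, -1] ⊗ [0, 1, 1] ⊗ [0, -2, -2] + [1, 0, -1] ⊗ [2, 1, 0] ⊗ [2, 2, 2] + [1, 2, -1] ⊗ [1, 2, 1] ⊗ [1, -2, -1] (written with every a and b primitive with positive leading entry and the scale carried by c; CP decompositions are not unique, and this one is verified by expanding entrywise), so rank(T) ≤ 3.
These bounds meet, so rank(T) = 3.

rank(T) = 3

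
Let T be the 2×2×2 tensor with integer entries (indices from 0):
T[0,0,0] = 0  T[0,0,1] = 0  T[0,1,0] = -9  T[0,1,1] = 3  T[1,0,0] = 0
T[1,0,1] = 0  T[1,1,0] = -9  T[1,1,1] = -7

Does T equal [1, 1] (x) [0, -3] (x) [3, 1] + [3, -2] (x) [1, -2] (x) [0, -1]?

No

Reconstruct entry (0,0,1) from the claimed factors: Σₗ aₗ[0]bₗ[0]cₗ[1] = (1)·(0)·(1) + (3)·(1)·(-1) = -3, but T[0,0,1] = 0. The claim is false.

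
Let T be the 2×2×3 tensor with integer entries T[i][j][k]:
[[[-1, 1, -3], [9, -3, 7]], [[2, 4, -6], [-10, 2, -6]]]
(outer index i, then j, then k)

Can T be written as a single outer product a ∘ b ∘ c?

No

The mode-3 unfolding of T (rows indexed by k, columns by (i,j) = (0,0), (0,1), (1,0), (1,1)) is [[-1, 9, 2, -10], [1, -3, 4, 2], [-3, 7, -6, -6]].
There the 3×3 minor on rows k ∈ {0, 1, 2}, columns (i,j) ∈ {(0,0), (0,1), (1,0)} is det [[-1, 9, 2], [1, -3, 4], [-3, 7, -6]] = -48 ≠ 0, so this unfolding has rank ≥ 3; CP rank is at least every unfolding rank, so rank(T) ≥ 3.
In particular rank(T) ≥ 3 > 1, so T is not rank-1.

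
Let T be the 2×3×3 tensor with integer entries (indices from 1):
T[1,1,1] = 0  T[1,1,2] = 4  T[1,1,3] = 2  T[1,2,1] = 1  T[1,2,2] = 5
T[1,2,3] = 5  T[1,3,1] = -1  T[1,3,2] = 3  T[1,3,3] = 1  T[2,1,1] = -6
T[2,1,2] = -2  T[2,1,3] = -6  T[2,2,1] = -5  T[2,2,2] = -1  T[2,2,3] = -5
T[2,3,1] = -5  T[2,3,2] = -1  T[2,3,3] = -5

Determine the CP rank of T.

Lower bound: in the mode-3 unfolding of T (rows indexed by k, columns by (i,j)) the 3×3 minor on rows k ∈ {1, 2, 3}, columns (i,j) ∈ {(1,1), (1,2), (1,3)} is det [[0, 1, -1], [4, 5, 3], [2, 5, 1]] = -8 ≠ 0, so that unfolding has rank ≥ 3 and hence rank(T) ≥ 3 (CP rank is at least every unfolding rank, though it can be larger).
Upper bound: T is a sum of 3 rank-1 terms, T = [1, -1] ⊗ [2, 1, 1] ⊗ [1, 1, 1] + [1, 0] ⊗ [1, 2, 1] ⊗ [2, 2, 4] + [1, 1] ⊗ [1, 1, 1] ⊗ [-4, 0, -4] (one valid choice — decompositions are not unique — normalised so each a, b is primitive with positive first nonzero entry; check it by expanding all entries), so rank(T) ≤ 3.
These bounds meet, so rank(T) = 3.

3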